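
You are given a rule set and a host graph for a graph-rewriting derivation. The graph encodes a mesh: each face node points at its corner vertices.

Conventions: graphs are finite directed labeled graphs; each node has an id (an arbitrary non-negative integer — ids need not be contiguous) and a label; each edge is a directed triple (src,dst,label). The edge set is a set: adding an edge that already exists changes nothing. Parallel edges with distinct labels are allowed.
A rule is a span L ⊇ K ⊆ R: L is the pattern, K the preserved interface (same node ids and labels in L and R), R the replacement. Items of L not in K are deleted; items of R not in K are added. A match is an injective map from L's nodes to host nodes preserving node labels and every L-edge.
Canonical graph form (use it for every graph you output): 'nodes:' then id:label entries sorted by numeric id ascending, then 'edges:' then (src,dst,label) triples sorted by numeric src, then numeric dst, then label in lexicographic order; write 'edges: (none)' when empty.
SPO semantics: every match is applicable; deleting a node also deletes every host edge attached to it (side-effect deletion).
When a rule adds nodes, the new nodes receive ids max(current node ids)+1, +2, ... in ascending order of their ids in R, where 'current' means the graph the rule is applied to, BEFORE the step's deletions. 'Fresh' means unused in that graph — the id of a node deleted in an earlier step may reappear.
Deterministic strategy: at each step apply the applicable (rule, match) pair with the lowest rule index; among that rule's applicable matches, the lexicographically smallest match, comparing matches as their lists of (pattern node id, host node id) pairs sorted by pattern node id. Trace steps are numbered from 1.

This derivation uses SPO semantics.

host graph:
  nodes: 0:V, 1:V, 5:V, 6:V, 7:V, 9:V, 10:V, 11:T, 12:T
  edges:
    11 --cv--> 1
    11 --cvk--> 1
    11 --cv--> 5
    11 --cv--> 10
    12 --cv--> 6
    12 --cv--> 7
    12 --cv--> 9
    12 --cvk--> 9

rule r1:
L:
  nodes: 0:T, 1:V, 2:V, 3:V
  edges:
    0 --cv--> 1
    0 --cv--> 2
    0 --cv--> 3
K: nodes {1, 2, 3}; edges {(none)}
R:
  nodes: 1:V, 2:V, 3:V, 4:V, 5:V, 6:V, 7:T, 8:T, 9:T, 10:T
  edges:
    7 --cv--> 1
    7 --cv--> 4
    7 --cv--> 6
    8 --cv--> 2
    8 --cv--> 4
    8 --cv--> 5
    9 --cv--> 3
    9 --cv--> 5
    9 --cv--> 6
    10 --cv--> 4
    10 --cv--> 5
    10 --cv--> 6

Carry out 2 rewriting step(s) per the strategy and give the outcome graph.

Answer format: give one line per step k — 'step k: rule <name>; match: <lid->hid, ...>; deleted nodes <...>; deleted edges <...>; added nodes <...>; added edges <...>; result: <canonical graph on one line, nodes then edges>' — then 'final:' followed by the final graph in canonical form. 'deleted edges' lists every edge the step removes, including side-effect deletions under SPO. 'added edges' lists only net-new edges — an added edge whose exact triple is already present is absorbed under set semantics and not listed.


step 1: rule r1; match: 0->11, 1->1, 2->5, 3->10; deleted nodes 11; deleted edges (11,1,cv); (11,1,cvk); (11,5,cv); (11,10,cv); added nodes 13, 14, 15, 16, 17, 18, 19; added edges (16,1,cv); (16,13,cv); (16,15,cv); (17,5,cv); (17,13,cv); (17,14,cv); (18,10,cv); (18,14,cv); (18,15,cv); (19,13,cv); (19,14,cv); (19,15,cv); result: nodes: 0:V, 1:V, 5:V, 6:V, 7:V, 9:V, 10:V, 12:T, 13:V, 14:V, 15:V, 16:T, 17:T, 18:T, 19:T edges: (12,6,cv); (12,7,cv); (12,9,cv); (12,9,cvk); (16,1,cv); (16,13,cv); (16,15,cv); (17,5,cv); (17,13,cv); (17,14,cv); (18,10,cv); (18,14,cv); (18,15,cv); (19,13,cv); (19,14,cv); (19,15,cv)
step 2: rule r1; match: 0->12, 1->6, 2->7, 3->9; deleted nodes 12; deleted edges (12,6,cv); (12,7,cv); (12,9,cv); (12,9,cvk); added nodes 20, 21, 22, 23, 24, 25, 26; added edges (23,6,cv); (23,20,cv); (23,22,cv); (24,7,cv); (24,20,cv); (24,21,cv); (25,9,cv); (25,21,cv); (25,22,cv); (26,20,cv); (26,21,cv); (26,22,cv); result: nodes: 0:V, 1:V, 5:V, 6:V, 7:V, 9:V, 10:V, 13:V, 14:V, 15:V, 16:T, 17:T, 18:T, 19:T, 20:V, 21:V, 22:V, 23:T, 24:T, 25:T, 26:T edges: (16,1,cv); (16,13,cv); (16,15,cv); (17,5,cv); (17,13,cv); (17,14,cv); (18,10,cv); (18,14,cv); (18,15,cv); (19,13,cv); (19,14,cv); (19,15,cv); (23,6,cv); (23,20,cv); (23,22,cv); (24,7,cv); (24,20,cv); (24,21,cv); (25,9,cv); (25,21,cv); (25,22,cv); (26,20,cv); (26,21,cv); (26,22,cv)
final:
nodes: 0:V, 1:V, 5:V, 6:V, 7:V, 9:V, 10:V, 13:V, 14:V, 15:V, 16:T, 17:T, 18:T, 19:T, 20:V, 21:V, 22:V, 23:T, 24:T, 25:T, 26:T
edges: (16,1,cv); (16,13,cv); (16,15,cv); (17,5,cv); (17,13,cv); (17,14,cv); (18,10,cv); (18,14,cv); (18,15,cv); (19,13,cv); (19,14,cv); (19,15,cv); (23,6,cv); (23,20,cv); (23,22,cv); (24,7,cv); (24,20,cv); (24,21,cv); (25,9,cv); (25,21,cv); (25,22,cv); (26,20,cv); (26,21,cv); (26,22,cv)


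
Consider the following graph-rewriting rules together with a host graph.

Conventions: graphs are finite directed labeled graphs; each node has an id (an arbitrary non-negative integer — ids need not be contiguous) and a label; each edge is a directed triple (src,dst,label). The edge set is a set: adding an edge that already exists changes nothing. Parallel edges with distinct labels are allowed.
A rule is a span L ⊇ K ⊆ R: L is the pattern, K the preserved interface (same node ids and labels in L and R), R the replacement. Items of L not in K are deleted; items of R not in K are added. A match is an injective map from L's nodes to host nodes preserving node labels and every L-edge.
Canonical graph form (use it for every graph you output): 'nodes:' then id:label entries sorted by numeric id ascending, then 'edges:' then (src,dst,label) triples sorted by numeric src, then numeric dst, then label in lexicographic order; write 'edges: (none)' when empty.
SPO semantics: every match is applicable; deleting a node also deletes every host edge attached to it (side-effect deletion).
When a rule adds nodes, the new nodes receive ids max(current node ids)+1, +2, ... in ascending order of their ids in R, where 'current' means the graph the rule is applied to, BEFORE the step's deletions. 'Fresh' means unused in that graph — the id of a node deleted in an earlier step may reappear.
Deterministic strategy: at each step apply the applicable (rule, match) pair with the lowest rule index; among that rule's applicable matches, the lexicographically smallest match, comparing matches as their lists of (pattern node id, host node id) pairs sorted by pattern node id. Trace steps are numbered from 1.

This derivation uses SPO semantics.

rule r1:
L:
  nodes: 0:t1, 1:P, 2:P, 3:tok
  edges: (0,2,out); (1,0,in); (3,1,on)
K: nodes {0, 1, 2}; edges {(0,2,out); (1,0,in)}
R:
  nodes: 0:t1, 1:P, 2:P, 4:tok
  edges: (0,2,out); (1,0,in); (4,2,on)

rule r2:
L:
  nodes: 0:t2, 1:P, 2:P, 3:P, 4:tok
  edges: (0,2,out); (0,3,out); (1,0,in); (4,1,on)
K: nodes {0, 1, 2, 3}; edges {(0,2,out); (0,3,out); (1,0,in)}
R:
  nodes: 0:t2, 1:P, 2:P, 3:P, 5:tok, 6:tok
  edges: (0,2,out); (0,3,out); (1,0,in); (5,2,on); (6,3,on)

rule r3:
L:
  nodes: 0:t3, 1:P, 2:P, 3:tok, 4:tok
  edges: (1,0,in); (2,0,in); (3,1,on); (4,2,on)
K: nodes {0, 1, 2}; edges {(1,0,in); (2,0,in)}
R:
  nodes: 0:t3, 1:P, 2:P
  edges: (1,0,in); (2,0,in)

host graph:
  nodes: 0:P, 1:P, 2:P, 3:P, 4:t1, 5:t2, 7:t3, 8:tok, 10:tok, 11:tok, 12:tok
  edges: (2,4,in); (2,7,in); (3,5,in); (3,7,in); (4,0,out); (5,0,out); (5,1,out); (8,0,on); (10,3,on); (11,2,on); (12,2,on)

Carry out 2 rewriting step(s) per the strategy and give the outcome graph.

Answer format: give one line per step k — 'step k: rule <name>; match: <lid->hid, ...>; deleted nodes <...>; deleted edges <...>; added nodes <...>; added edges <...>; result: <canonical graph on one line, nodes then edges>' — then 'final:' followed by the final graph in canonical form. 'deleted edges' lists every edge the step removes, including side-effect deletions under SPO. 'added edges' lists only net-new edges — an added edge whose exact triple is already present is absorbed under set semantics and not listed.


step 1: rule r1; match: 0->4, 1->2, 2->0, 3->11; deleted nodes 11; deleted edges (11,2,on); added nodes 13; added edges (13,0,on); result: nodes: 0:P, 1:P, 2:P, 3:P, 4:t1, 5:t2, 7:t3, 8:tok, 10:tok, 12:tok, 13:tok edges: (2,4,in); (2,7,in); (3,5,in); (3,7,in); (4,0,out); (5,0,out); (5,1,out); (8,0,on); (10,3,on); (12,2,on); (13,0,on)
step 2: rule r1; match: 0->4, 1->2, 2->0, 3->12; deleted nodes 12; deleted edges (12,2,on); added nodes 14; added edges (14,0,on); result: nodes: 0:P, 1:P, 2:P, 3:P, 4:t1, 5:t2, 7:t3, 8:tok, 10:tok, 13:tok, 14:tok edges: (2,4,in); (2,7,in); (3,5,in); (3,7,in); (4,0,out); (5,0,out); (5,1,out); (8,0,on); (10,3,on); (13,0,on); (14,0,on)
final:
nodes: 0:P, 1:P, 2:P, 3:P, 4:t1, 5:t2, 7:t3, 8:tok, 10:tok, 13:tok, 14:tok
edges: (2,4,in); (2,7,in); (3,5,in); (3,7,in); (4,0,out); (5,0,out); (5,1,out); (8,0,on); (10,3,on); (13,0,on); (14,0,on)


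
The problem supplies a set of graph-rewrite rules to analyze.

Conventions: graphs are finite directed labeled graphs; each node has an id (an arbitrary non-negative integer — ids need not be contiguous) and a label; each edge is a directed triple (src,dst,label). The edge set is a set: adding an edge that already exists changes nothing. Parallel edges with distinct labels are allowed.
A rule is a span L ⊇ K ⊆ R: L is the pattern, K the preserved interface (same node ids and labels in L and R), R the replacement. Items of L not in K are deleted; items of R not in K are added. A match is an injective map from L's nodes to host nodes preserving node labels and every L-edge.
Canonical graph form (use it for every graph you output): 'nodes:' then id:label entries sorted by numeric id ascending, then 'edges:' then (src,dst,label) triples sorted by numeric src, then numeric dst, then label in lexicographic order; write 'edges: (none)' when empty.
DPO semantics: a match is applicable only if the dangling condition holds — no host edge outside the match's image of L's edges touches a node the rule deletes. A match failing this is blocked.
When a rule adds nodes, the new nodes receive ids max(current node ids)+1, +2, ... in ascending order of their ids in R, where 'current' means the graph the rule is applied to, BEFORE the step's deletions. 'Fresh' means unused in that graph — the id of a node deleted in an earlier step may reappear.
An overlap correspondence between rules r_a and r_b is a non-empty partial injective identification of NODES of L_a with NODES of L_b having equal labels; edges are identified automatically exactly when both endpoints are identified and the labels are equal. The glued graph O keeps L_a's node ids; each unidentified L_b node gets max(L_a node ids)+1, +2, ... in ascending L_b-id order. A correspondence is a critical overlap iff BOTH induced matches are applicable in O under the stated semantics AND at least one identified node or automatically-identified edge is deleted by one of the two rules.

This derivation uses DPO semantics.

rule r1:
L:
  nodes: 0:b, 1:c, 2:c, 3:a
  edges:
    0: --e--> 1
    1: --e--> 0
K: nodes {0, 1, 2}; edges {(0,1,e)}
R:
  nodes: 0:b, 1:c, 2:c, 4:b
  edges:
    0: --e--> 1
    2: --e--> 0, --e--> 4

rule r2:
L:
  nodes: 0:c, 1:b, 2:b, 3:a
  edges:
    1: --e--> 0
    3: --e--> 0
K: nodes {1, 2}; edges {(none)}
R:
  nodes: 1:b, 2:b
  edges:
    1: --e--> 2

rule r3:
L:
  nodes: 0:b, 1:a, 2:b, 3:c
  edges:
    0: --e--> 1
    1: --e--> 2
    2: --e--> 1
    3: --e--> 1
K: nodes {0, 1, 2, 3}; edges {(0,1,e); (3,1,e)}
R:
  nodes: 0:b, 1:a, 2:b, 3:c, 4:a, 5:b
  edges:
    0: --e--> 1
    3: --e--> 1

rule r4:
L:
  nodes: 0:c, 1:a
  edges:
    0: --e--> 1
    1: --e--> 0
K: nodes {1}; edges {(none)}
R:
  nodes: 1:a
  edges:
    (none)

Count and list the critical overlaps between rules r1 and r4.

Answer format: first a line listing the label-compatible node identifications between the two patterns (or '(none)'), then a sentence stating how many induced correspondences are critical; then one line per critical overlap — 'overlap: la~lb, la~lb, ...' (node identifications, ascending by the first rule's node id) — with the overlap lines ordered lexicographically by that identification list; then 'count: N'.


label-compatible node identifications between L(r1) and L(r4): 1~0, 2~0, 3~1
1 of the induced correspondences is a critical overlap of r1 and r4.
overlap: 2~0
count: 1


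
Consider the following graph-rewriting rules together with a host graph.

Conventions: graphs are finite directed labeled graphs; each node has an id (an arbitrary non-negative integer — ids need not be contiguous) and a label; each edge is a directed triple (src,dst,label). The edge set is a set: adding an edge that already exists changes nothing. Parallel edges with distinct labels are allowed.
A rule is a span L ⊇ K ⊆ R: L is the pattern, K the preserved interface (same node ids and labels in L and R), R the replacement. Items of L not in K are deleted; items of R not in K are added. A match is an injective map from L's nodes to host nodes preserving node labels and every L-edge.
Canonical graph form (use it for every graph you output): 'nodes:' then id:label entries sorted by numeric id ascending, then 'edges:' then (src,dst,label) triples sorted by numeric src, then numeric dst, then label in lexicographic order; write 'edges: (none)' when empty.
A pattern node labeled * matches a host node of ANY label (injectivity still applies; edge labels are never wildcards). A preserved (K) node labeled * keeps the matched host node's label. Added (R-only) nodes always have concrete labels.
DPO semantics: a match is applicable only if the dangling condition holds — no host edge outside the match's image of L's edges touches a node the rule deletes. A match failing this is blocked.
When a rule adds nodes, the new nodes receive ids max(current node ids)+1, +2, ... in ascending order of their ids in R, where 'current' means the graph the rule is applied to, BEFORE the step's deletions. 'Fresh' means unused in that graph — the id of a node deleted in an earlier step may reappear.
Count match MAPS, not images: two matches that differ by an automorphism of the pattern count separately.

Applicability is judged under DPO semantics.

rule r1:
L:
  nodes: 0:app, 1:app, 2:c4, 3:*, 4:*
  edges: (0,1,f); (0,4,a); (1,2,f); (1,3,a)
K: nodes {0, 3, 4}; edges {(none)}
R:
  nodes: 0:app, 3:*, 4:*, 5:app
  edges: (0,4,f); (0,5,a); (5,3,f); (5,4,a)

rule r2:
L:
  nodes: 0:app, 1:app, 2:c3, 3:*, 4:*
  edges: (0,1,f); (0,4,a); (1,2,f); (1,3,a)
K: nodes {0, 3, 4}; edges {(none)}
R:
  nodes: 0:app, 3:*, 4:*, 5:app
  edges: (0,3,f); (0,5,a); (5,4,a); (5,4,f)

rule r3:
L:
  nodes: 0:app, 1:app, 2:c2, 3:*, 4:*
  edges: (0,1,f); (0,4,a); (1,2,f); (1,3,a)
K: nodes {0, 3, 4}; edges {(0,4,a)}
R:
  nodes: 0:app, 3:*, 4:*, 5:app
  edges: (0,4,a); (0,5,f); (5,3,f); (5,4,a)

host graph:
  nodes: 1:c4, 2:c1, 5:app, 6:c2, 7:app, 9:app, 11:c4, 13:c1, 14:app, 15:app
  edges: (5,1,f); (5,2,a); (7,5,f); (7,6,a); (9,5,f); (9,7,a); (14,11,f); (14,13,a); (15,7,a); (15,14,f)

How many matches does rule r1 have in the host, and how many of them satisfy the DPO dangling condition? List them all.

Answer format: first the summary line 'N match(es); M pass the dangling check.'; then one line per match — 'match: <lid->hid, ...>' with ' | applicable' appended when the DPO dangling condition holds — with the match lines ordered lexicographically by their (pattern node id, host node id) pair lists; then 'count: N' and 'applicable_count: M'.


3 match(es); 1 pass the dangling check.
match: 0->7, 1->5, 2->1, 3->2, 4->6
match: 0->9, 1->5, 2->1, 3->2, 4->7
match: 0->15, 1->14, 2->11, 3->13, 4->7 | applicable
count: 3
applicable_count: 1


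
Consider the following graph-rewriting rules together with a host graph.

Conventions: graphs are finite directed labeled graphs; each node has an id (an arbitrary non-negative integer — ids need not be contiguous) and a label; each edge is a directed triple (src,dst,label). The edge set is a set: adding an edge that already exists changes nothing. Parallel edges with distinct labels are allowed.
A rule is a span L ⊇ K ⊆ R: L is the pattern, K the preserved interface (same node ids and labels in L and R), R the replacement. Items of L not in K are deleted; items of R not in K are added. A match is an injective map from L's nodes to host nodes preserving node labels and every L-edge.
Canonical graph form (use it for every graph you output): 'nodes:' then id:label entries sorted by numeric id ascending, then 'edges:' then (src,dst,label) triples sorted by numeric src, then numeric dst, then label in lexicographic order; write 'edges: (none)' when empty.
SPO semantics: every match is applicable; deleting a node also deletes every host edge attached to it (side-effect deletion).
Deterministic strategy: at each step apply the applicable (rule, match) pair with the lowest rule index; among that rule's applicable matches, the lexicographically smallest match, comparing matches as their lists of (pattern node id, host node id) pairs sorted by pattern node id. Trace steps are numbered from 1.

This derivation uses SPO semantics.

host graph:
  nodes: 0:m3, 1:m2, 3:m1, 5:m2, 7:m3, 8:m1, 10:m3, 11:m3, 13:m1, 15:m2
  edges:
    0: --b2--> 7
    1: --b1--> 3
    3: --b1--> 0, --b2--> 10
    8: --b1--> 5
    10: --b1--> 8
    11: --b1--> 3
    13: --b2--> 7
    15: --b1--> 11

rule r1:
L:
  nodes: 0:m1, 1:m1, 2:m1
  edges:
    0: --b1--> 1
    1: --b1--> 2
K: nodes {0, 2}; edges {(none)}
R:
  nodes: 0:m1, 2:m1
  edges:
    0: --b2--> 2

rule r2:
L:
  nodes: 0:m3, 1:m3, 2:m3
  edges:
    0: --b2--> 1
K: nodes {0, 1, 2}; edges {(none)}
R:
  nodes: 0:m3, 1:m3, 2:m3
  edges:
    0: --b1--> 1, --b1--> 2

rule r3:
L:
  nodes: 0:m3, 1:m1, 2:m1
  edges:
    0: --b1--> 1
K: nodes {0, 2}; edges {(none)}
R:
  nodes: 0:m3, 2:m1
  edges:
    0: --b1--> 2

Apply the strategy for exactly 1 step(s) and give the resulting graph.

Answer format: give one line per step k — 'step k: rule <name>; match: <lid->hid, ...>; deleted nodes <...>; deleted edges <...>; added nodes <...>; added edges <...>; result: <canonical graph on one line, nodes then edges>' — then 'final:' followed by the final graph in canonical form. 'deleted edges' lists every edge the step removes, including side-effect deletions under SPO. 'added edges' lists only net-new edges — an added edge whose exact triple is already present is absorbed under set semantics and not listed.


step 1: rule r2; match: 0->0, 1->7, 2->10; deleted nodes (none); deleted edges (0,7,b2); added nodes (none); added edges (0,7,b1); (0,10,b1); result: nodes: 0:m3, 1:m2, 3:m1, 5:m2, 7:m3, 8:m1, 10:m3, 11:m3, 13:m1, 15:m2 edges: (0,7,b1); (0,10,b1); (1,3,b1); (3,0,b1); (3,10,b2); (8,5,b1); (10,8,b1); (11,3,b1); (13,7,b2); (15,11,b1)
final:
nodes: 0:m3, 1:m2, 3:m1, 5:m2, 7:m3, 8:m1, 10:m3, 11:m3, 13:m1, 15:m2
edges: (0,7,b1); (0,10,b1); (1,3,b1); (3,0,b1); (3,10,b2); (8,5,b1); (10,8,b1); (11,3,b1); (13,7,b2); (15,11,b1)


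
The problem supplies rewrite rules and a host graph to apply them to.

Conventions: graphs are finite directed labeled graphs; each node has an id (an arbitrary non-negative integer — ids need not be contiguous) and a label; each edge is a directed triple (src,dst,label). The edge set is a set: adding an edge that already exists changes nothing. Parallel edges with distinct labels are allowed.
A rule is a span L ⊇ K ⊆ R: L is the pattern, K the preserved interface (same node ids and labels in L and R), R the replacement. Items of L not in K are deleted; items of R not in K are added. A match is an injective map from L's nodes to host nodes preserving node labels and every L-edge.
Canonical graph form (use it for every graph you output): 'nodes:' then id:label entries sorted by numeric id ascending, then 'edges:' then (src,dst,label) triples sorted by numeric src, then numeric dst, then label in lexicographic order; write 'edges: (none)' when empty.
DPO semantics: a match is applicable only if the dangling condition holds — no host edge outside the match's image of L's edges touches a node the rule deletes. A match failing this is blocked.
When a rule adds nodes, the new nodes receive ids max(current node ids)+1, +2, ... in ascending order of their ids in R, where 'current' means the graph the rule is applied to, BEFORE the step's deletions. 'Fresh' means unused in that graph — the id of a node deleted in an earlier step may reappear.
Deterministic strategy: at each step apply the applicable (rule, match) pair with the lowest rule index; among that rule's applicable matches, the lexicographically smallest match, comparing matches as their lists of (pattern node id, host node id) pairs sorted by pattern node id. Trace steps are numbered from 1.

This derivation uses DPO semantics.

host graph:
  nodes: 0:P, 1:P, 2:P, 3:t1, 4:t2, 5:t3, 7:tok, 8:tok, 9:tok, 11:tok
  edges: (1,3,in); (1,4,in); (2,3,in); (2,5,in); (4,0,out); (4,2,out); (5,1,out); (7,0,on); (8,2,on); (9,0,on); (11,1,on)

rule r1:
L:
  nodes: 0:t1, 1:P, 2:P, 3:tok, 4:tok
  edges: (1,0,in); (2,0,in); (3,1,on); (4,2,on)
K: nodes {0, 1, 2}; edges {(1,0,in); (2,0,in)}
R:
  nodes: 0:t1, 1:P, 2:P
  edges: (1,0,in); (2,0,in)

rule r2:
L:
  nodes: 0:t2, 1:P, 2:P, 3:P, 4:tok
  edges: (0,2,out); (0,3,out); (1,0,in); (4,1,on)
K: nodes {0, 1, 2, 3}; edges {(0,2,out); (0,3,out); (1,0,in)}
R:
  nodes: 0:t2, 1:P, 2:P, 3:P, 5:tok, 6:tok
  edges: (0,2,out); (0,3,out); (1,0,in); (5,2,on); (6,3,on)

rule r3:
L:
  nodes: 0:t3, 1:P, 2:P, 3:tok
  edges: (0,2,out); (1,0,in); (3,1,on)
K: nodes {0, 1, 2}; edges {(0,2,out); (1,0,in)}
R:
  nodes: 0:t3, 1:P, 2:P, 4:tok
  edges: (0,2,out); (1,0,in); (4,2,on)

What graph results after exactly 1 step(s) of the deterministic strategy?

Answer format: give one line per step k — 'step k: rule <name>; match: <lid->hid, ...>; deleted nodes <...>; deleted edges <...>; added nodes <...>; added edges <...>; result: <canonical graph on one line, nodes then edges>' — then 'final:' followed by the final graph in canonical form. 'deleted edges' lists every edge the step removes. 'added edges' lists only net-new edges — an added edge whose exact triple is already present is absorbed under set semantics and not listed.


step 1: rule r1; match: 0->3, 1->1, 2->2, 3->11, 4->8; deleted nodes 8, 11; deleted edges (8,2,on); (11,1,on); added nodes (none); added edges (none); result: nodes: 0:P, 1:P, 2:P, 3:t1, 4:t2, 5:t3, 7:tok, 9:tok edges: (1,3,in); (1,4,in); (2,3,in); (2,5,in); (4,0,out); (4,2,out); (5,1,out); (7,0,on); (9,0,on)
final:
nodes: 0:P, 1:P, 2:P, 3:t1, 4:t2, 5:t3, 7:tok, 9:tok
edges: (1,3,in); (1,4,in); (2,3,in); (2,5,in); (4,0,out); (4,2,out); (5,1,out); (7,0,on); (9,0,on)


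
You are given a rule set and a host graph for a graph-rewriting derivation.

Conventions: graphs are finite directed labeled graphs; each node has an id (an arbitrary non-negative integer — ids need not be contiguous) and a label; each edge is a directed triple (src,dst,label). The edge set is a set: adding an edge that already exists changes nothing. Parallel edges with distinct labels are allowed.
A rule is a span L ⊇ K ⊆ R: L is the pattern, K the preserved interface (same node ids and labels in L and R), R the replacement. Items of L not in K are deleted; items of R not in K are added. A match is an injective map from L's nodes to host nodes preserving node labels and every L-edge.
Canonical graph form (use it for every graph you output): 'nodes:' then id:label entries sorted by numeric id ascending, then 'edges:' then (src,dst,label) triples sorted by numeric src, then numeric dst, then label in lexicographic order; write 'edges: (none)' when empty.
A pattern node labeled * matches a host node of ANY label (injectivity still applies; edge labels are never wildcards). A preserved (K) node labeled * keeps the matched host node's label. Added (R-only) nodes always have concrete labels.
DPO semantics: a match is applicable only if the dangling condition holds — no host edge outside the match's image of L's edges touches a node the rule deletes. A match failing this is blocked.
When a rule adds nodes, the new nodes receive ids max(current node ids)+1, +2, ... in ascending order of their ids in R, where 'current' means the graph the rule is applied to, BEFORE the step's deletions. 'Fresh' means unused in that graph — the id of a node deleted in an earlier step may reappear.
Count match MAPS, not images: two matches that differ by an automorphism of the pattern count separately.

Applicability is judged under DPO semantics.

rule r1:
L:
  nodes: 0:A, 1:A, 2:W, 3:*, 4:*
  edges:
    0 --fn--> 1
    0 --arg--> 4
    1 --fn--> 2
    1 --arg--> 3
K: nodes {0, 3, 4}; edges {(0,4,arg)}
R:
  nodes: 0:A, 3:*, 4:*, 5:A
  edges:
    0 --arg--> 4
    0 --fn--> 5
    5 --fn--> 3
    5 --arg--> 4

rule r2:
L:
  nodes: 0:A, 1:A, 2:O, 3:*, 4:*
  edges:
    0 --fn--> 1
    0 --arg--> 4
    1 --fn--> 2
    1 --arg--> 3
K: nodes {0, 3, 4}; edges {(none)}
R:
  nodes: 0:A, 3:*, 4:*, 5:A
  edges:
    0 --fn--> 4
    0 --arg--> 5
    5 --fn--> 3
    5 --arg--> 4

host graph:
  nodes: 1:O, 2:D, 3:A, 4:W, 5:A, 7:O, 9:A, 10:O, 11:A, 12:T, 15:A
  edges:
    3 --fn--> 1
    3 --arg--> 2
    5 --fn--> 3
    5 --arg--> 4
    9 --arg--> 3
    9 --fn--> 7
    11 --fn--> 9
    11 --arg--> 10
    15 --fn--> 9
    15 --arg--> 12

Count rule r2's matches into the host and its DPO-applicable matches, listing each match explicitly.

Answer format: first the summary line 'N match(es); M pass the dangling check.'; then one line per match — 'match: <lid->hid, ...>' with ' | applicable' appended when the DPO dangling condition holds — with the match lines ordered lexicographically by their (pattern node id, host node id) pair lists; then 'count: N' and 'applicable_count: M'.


3 match(es); 0 pass the dangling check.
match: 0->5, 1->3, 2->1, 3->2, 4->4
match: 0->11, 1->9, 2->7, 3->3, 4->10
match: 0->15, 1->9, 2->7, 3->3, 4->12
count: 3
applicable_count: 0


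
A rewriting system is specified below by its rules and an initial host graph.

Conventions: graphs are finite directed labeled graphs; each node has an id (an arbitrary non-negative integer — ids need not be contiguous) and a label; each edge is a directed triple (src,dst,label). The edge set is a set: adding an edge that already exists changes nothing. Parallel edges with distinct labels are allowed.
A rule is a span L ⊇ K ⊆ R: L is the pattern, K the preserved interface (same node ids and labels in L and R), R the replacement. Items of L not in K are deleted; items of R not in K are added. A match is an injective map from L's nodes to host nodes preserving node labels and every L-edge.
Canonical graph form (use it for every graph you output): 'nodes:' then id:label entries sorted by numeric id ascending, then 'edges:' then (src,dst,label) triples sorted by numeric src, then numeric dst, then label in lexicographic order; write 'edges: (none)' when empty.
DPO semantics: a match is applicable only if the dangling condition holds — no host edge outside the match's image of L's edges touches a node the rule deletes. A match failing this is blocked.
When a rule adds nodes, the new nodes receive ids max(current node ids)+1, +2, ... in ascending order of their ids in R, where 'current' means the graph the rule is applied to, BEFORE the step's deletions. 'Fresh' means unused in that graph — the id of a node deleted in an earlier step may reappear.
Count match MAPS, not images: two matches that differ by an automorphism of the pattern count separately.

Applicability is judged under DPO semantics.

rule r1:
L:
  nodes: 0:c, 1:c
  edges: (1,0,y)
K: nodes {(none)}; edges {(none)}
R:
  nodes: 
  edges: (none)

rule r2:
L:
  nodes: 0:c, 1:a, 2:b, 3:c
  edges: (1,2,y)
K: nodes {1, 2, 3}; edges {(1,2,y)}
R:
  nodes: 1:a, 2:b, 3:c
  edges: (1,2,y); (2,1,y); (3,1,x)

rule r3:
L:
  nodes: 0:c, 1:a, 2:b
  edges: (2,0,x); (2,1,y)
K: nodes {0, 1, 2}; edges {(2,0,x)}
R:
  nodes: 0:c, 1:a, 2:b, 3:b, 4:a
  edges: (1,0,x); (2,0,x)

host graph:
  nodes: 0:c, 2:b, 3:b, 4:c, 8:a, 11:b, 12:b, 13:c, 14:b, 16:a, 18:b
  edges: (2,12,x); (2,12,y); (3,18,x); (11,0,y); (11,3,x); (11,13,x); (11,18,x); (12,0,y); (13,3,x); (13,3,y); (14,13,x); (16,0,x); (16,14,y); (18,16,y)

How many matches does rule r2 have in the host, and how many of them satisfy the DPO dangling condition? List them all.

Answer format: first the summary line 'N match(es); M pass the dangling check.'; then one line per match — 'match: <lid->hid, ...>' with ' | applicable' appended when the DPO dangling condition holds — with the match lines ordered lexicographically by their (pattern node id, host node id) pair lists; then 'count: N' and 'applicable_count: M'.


6 match(es); 2 pass the dangling check.
match: 0->0, 1->16, 2->14, 3->4
match: 0->0, 1->16, 2->14, 3->13
match: 0->4, 1->16, 2->14, 3->0 | applicable
match: 0->4, 1->16, 2->14, 3->13 | applicable
match: 0->13, 1->16, 2->14, 3->0
match: 0->13, 1->16, 2->14, 3->4
count: 6
applicable_count: 2


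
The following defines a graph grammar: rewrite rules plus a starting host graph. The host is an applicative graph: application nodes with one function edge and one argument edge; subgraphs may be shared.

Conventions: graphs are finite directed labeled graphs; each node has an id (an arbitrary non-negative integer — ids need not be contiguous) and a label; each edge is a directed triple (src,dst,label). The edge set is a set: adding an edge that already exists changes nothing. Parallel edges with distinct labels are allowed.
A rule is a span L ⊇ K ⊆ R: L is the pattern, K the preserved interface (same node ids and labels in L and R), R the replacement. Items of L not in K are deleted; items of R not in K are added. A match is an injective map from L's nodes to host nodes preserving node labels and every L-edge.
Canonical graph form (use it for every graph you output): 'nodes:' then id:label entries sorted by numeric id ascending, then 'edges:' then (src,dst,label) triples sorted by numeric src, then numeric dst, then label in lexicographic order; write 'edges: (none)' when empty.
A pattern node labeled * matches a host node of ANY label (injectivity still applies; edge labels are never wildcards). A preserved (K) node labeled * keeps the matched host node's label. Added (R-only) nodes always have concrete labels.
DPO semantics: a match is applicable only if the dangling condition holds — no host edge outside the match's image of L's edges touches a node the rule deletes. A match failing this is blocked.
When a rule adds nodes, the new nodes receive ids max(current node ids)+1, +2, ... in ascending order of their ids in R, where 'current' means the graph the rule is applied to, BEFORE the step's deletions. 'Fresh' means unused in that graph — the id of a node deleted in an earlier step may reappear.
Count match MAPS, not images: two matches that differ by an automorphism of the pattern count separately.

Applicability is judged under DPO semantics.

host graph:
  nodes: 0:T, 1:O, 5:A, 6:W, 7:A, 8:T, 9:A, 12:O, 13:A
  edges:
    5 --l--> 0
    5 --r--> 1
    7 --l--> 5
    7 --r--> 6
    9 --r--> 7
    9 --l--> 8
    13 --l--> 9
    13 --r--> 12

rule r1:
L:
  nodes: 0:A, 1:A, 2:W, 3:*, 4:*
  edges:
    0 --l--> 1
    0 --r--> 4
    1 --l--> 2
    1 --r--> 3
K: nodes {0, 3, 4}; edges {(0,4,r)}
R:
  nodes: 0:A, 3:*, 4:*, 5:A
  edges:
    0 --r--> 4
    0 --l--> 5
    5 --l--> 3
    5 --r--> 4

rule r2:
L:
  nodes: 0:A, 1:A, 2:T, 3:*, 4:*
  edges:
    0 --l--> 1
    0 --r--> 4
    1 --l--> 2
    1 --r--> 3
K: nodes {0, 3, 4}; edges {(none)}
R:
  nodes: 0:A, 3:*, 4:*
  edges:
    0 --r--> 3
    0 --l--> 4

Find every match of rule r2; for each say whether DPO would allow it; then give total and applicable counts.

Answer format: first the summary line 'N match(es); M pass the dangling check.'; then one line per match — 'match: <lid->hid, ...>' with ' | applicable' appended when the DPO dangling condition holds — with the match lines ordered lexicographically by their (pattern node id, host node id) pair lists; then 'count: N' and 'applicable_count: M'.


2 match(es); 2 pass the dangling check.
match: 0->7, 1->5, 2->0, 3->1, 4->6 | applicable
match: 0->13, 1->9, 2->8, 3->7, 4->12 | applicable
count: 2
applicable_count: 2


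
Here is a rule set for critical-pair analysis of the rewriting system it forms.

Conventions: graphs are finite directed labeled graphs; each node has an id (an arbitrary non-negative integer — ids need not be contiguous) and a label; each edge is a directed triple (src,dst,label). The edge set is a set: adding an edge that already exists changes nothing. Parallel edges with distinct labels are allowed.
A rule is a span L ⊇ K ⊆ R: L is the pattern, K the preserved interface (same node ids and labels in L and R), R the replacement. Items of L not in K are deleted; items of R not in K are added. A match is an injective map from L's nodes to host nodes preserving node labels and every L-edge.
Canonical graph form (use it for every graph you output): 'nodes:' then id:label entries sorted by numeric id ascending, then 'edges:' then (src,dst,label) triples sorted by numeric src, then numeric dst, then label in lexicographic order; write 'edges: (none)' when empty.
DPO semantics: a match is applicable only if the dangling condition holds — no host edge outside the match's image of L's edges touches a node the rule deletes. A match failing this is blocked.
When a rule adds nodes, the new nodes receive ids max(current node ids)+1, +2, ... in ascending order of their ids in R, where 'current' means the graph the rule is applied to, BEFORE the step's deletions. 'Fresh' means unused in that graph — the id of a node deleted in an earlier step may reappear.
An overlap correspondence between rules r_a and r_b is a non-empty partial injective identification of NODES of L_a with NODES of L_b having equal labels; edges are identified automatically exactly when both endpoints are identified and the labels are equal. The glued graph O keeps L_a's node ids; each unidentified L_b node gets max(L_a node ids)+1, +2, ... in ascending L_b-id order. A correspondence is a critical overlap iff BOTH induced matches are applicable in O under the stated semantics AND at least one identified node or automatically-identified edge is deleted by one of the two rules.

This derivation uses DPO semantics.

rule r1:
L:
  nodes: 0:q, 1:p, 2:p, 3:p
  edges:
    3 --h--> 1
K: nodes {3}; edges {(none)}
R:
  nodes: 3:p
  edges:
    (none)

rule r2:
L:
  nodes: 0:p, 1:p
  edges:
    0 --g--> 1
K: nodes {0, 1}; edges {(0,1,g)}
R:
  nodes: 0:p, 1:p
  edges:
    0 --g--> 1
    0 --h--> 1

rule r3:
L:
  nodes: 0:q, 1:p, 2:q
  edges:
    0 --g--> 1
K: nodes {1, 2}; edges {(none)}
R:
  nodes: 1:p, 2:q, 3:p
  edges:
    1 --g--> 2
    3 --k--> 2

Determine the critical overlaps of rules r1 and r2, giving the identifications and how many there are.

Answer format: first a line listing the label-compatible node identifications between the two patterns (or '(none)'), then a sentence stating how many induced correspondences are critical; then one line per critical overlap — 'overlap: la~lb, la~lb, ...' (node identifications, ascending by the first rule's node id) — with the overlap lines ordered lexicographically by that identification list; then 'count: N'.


label-compatible node identifications between L(r1) and L(r2): 1~0, 1~1, 2~0, 2~1, 3~0, 3~1
0 of the induced correspondences are critical overlaps of r1 and r2.
count: 0


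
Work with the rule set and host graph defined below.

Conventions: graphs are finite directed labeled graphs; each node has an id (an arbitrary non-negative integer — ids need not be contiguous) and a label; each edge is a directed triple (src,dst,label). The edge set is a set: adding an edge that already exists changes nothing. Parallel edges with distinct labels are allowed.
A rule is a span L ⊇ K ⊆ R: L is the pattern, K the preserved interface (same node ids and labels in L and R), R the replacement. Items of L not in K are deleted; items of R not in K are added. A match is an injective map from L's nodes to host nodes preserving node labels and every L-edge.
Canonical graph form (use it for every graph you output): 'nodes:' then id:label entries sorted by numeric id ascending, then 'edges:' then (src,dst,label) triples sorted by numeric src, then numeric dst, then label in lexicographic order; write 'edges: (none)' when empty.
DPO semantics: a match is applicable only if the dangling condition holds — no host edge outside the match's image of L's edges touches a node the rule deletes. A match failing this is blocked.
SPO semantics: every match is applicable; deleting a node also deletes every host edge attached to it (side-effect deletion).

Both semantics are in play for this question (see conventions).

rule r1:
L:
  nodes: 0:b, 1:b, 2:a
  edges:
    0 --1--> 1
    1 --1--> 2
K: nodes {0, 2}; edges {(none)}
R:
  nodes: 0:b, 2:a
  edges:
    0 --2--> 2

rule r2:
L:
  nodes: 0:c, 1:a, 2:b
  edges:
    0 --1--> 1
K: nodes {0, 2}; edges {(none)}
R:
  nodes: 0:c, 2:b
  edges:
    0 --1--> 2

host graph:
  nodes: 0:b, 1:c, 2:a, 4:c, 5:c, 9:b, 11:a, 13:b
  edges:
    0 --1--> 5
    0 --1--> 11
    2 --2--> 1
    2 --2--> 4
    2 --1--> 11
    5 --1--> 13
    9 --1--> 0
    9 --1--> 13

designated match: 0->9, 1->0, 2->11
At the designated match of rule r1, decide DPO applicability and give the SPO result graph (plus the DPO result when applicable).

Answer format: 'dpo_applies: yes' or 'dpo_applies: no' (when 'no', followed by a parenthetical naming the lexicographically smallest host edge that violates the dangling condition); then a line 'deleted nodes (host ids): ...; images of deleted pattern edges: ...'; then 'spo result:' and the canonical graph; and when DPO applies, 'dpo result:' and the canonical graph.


dpo_applies: no
(the rule deletes node 0, which keeps host edge (0,5,1) outside the match image — the dangling condition fails, DPO blocks; SPO proceeds and side-deletes such edges)
deleted nodes (host ids): 0; images of deleted pattern edges: (0,11,1); (9,0,1)
spo result:
nodes: 1:c, 2:a, 4:c, 5:c, 9:b, 11:a, 13:b
edges: (2,1,2); (2,4,2); (2,11,1); (5,13,1); (9,11,2); (9,13,1)


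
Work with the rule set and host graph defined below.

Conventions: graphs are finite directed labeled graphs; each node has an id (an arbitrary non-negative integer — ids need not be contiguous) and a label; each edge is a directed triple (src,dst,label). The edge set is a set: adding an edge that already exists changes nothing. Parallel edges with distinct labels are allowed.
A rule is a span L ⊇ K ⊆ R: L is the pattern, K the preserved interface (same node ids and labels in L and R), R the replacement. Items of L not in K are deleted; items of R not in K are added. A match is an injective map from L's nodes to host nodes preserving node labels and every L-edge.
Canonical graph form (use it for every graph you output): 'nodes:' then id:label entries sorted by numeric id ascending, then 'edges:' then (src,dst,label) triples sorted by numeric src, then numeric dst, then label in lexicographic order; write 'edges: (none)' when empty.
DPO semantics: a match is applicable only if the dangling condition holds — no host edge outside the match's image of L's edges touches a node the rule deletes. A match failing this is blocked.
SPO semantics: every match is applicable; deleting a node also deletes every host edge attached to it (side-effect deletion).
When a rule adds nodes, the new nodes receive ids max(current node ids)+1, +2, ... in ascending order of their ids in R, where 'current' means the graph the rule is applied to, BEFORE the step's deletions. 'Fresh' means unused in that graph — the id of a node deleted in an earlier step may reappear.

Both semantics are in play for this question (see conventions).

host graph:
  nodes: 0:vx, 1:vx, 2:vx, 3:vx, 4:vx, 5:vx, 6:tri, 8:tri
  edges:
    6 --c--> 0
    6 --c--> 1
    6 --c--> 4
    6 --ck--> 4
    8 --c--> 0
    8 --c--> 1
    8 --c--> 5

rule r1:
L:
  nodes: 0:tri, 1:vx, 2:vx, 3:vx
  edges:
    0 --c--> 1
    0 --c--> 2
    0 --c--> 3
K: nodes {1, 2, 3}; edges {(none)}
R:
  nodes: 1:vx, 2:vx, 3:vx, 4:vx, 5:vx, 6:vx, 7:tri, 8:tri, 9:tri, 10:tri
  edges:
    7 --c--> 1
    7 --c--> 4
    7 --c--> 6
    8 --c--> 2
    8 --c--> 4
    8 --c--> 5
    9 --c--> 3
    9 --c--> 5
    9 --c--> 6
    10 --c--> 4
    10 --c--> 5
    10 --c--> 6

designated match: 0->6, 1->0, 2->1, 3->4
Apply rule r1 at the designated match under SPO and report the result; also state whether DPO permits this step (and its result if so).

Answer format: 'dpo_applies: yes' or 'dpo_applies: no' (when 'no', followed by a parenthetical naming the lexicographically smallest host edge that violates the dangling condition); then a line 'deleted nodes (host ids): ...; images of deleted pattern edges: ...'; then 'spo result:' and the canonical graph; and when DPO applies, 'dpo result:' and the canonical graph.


dpo_applies: no
(the rule deletes node 6, which keeps host edge (6,4,ck) outside the match image — the dangling condition fails, DPO blocks; SPO proceeds and side-deletes such edges)
deleted nodes (host ids): 6; images of deleted pattern edges: (6,0,c); (6,1,c); (6,4,c)
spo result:
nodes: 0:vx, 1:vx, 2:vx, 3:vx, 4:vx, 5:vx, 8:tri, 9:vx, 10:vx, 11:vx, 12:tri, 13:tri, 14:tri, 15:tri
edges: (8,0,c); (8,1,c); (8,5,c); (12,0,c); (12,9,c); (12,11,c); (13,1,c); (13,9,c); (13,10,c); (14,4,c); (14,10,c); (14,11,c); (15,9,c); (15,10,c); (15,11,c)
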